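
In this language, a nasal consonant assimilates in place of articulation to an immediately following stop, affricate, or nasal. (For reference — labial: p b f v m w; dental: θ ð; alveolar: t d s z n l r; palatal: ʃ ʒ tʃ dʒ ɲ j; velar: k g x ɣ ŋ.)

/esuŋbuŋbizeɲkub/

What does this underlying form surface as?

[esumbumbizeŋkub]

/ŋ/ before /b/ (labial) → [m]
/ŋ/ before /b/ (labial) → [m]
/ɲ/ before /k/ (velar) → [ŋ]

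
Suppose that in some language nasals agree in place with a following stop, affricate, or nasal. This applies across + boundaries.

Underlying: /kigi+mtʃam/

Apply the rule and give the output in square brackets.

[kigi+ɲtʃam]

/m/ before /tʃ/ (palatal) → [ɲ]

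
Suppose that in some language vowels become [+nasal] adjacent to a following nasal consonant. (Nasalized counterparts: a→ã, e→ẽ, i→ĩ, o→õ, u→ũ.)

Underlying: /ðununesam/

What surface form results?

/u/ before nasal /n/ → [ũ]
/u/ before nasal /n/ → [ũ]
/a/ before nasal /m/ → [ã]

[ðũnũnesãm]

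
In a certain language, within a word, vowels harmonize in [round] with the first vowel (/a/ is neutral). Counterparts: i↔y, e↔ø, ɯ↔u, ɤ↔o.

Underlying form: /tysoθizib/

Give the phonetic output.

/i/ harmonizes with /y/ ([+round]) → [y]
/i/ harmonizes with /y/ ([+round]) → [y]

[tysoθyzyb]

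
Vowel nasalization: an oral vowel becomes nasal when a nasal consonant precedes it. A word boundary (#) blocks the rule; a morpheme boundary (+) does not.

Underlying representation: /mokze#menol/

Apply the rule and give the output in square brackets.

/o/ after nasal /m/ → [õ]
/e/ after nasal /m/ → [ẽ]
/o/ after nasal /n/ → [õ]

[mõkze#mẽnõl]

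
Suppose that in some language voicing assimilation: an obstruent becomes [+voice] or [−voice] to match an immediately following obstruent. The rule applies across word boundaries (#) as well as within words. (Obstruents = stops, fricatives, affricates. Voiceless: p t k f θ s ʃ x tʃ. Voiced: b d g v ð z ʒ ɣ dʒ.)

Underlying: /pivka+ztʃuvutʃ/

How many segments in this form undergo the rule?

2

/v/ before /k/ (voiceless) → [f]
/z/ before /tʃ/ (voiceless) → [s]
2 segments change.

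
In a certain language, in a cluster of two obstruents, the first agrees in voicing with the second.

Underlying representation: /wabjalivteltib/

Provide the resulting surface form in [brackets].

/v/ before /t/ (voiceless) → [f]

[wabjalifteltib]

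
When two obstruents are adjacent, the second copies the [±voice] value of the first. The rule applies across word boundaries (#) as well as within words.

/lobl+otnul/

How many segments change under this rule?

No segment meets the rule's conditions.

0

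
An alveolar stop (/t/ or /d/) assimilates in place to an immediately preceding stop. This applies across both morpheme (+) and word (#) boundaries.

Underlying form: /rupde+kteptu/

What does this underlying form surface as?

[rupbe+kkeppu]

/d/ after /p/ (labial) → [b]
/t/ after /k/ (velar) → [k]
/t/ after /p/ (labial) → [p]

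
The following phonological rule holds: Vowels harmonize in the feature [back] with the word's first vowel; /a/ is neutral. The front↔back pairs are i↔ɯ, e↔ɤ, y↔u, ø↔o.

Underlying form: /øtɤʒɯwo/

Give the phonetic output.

/ɤ/ harmonizes with /ø/ ([-back]) → [e]
/ɯ/ harmonizes with /ø/ ([-back]) → [i]
/o/ harmonizes with /ø/ ([-back]) → [ø]

[øteʒiwø]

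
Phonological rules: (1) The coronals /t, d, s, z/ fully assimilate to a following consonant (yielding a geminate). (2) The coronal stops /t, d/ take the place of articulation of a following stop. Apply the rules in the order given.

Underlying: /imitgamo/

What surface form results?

Rule 1: /t/ before /g/ → [g] (total assimilation)
After rule 1: imiggamo
Rule 2: no segment meets the rule's conditions; no change.

[imiggamo]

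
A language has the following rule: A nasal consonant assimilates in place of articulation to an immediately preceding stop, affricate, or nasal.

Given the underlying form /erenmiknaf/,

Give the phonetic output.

/m/ after /n/ (alveolar) → [n]
/n/ after /k/ (velar) → [ŋ]

[erennikŋaf]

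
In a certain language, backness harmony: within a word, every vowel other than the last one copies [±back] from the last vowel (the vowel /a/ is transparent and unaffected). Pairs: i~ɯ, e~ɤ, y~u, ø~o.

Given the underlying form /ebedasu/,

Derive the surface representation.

[ɤbɤdasu]

/e/ harmonizes with /u/ ([+back]) → [ɤ]
/e/ harmonizes with /u/ ([+back]) → [ɤ]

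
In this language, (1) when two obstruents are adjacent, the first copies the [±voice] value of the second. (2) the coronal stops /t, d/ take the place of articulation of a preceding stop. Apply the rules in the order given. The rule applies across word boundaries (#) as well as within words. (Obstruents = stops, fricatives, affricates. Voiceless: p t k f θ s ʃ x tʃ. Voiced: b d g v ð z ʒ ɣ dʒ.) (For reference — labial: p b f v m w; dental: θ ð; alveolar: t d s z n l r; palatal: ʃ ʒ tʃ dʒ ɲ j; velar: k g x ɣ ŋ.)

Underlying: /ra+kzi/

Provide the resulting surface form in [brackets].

[ra+gzi]

Rule 1: /k/ before /z/ (voiced) → [g]
After rule 1: ra+gzi
Rule 2: no segment meets the rule's conditions; no change.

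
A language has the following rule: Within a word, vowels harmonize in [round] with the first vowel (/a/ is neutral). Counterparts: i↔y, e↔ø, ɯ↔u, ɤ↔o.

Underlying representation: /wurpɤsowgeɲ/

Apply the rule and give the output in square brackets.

/ɤ/ harmonizes with /u/ ([+round]) → [o]
/e/ harmonizes with /u/ ([+round]) → [ø]

[wurposowgøɲ]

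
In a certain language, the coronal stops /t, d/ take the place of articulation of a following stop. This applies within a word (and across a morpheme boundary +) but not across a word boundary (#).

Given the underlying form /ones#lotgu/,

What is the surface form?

[ones#lokgu]

/t/ before /g/ (velar) → [k]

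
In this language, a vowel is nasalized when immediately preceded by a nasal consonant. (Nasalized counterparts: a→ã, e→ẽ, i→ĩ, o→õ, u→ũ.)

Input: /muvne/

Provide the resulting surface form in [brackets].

/u/ after nasal /m/ → [ũ]
/e/ after nasal /n/ → [ẽ]

[mũvnẽ]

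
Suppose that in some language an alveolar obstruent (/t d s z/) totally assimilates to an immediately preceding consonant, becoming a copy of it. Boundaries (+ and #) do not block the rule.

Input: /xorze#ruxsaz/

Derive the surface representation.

[xorre#ruxxaz]

/z/ after /r/ → [r] (total assimilation)
/s/ after /x/ → [x] (total assimilation)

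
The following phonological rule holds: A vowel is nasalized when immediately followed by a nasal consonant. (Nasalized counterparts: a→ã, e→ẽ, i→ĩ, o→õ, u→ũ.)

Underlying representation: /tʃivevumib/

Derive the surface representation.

[tʃivevũmib]

/u/ before nasal /m/ → [ũ]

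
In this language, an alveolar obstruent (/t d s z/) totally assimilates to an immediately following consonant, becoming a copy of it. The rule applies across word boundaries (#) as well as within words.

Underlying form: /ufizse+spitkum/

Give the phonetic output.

[ufisse+ppikkum]

/z/ before /s/ → [s] (total assimilation)
/s/ before /p/ → [p] (total assimilation)
/t/ before /k/ → [k] (total assimilation)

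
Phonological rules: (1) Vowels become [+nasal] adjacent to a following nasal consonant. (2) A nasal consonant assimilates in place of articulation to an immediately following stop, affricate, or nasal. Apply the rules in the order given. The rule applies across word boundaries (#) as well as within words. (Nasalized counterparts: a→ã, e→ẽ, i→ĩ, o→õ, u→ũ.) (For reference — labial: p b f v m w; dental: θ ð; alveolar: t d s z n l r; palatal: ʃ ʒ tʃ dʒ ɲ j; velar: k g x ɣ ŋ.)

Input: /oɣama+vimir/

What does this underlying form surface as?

[oɣãma+vĩmir]

Rule 1: /a/ before nasal /m/ → [ã]
Rule 1: /i/ before nasal /m/ → [ĩ]
After rule 1: oɣãma+vĩmir
Rule 2: no segment meets the rule's conditions; no change.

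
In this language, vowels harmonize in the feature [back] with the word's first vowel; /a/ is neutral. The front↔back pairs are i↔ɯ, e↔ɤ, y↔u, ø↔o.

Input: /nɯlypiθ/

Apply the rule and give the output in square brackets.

[nɯlupɯθ]

/y/ harmonizes with /ɯ/ ([+back]) → [u]
/i/ harmonizes with /ɯ/ ([+back]) → [ɯ]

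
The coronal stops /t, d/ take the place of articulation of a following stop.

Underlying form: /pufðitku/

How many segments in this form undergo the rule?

/t/ before /k/ (velar) → [k]
1 segment changes.

1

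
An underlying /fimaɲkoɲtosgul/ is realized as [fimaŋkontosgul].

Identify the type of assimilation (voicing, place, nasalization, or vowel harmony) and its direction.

place assimilation, regressive

/ɲ/→[ŋ] /ɲ/→[n].
Each target copies a feature from the following segment, so the direction is regressive.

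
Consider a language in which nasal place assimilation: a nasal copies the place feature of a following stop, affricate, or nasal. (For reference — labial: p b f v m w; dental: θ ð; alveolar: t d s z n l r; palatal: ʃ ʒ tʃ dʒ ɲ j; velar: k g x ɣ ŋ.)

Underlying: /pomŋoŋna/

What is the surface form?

[poŋŋonna]

/m/ before /ŋ/ (velar) → [ŋ]
/ŋ/ before /n/ (alveolar) → [n]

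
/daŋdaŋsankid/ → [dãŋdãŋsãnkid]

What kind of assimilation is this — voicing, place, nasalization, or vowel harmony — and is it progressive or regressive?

/a/→[ã] /a/→[ã] /a/→[ã].
Each target copies a feature from the following segment, so the direction is regressive.

nasalization, regressive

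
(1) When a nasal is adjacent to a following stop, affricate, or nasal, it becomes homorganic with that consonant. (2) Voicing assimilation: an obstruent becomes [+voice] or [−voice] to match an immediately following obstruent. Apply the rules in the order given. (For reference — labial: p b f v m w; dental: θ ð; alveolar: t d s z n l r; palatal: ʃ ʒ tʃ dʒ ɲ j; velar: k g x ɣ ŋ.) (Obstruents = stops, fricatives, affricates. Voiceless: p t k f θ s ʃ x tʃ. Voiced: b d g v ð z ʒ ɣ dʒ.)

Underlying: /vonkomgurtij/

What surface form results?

Rule 1: /n/ before /k/ (velar) → [ŋ]
Rule 1: /m/ before /g/ (velar) → [ŋ]
After rule 1: voŋkoŋgurtij
Rule 2: no segment meets the rule's conditions; no change.

[voŋkoŋgurtij]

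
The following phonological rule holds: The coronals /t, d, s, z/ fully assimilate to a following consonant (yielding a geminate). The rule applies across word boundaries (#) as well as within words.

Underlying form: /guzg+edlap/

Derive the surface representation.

/z/ before /g/ → [g] (total assimilation)
/d/ before /l/ → [l] (total assimilation)

[gugg+ellap]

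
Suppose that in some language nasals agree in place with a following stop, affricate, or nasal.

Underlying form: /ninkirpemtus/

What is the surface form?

/n/ before /k/ (velar) → [ŋ]
/m/ before /t/ (alveolar) → [n]

[niŋkirpentus]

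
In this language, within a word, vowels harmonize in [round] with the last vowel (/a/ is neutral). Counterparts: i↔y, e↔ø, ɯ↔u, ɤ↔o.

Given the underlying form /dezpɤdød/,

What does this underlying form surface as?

[døzpodød]

/e/ harmonizes with /ø/ ([+round]) → [ø]
/ɤ/ harmonizes with /ø/ ([+round]) → [o]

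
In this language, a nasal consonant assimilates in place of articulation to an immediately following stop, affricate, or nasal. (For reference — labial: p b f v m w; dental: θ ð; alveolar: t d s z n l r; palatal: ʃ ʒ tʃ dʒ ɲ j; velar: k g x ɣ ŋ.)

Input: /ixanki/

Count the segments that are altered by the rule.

/n/ before /k/ (velar) → [ŋ]
1 segment changes.

1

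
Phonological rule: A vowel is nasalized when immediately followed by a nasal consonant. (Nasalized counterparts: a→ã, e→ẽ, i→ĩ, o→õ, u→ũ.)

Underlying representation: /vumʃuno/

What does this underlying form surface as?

[vũmʃũno]

/u/ before nasal /m/ → [ũ]
/u/ before nasal /n/ → [ũ]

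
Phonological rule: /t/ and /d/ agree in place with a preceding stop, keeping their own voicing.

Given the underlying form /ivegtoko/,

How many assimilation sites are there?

/t/ after /g/ (velar) → [k]
1 segment changes.

1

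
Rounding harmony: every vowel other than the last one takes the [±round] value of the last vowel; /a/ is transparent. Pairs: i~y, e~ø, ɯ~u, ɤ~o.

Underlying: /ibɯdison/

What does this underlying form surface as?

/i/ harmonizes with /o/ ([+round]) → [y]
/ɯ/ harmonizes with /o/ ([+round]) → [u]
/i/ harmonizes with /o/ ([+round]) → [y]

[ybudyson]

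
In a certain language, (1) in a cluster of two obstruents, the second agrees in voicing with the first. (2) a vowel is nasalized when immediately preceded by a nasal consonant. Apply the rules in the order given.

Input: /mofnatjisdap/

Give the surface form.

Rule 1: /d/ after /s/ (voiceless) → [t]
After rule 1: mofnatjistap
Rule 2: /o/ after nasal /m/ → [õ]
Rule 2: /a/ after nasal /n/ → [ã]

[mõfnãtjistap]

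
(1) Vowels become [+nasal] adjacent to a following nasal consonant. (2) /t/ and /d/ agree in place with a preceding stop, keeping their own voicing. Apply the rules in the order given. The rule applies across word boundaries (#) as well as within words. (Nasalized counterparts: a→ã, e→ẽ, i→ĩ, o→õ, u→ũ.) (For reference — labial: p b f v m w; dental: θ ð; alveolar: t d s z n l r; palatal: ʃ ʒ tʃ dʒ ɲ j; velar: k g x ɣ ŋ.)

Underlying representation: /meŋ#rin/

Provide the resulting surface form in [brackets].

Rule 1: /e/ before nasal /ŋ/ → [ẽ]
Rule 1: /i/ before nasal /n/ → [ĩ]
After rule 1: mẽŋ#rĩn
Rule 2: no segment meets the rule's conditions; no change.

[mẽŋ#rĩn]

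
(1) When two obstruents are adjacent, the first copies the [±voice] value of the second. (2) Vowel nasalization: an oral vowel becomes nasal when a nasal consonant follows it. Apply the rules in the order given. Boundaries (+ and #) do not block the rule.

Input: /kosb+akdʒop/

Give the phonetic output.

Rule 1: /s/ before /b/ (voiced) → [z]
Rule 1: /k/ before /dʒ/ (voiced) → [g]
After rule 1: kozb+agdʒop
Rule 2: no segment meets the rule's conditions; no change.

[kozb+agdʒop]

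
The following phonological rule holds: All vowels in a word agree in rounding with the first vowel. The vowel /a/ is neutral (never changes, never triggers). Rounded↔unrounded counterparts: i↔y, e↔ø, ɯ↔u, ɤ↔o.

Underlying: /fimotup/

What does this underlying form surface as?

[fimɤtɯp]

/o/ harmonizes with /i/ ([-round]) → [ɤ]
/u/ harmonizes with /i/ ([-round]) → [ɯ]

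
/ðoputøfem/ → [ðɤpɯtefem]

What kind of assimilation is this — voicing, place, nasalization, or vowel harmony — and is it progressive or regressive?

vowel harmony, regressive

/o/→[ɤ] /u/→[ɯ] /ø/→[e].
Vowels agree with the last vowel, so the harmony is regressive.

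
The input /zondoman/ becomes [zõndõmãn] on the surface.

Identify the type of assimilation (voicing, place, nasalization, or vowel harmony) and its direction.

/o/→[õ] /o/→[õ] /a/→[ã].
Each target copies a feature from the following segment, so the direction is regressive.

nasalization, regressive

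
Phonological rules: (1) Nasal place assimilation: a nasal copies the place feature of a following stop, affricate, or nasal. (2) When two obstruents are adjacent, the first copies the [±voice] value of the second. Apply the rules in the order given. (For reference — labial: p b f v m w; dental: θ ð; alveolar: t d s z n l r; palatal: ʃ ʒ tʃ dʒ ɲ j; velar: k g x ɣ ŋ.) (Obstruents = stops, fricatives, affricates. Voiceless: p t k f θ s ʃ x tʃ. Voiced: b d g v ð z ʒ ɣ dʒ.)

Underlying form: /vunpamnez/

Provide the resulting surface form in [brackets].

[vumpannez]

Rule 1: /n/ before /p/ (labial) → [m]
Rule 1: /m/ before /n/ (alveolar) → [n]
After rule 1: vumpannez
Rule 2: no segment meets the rule's conditions; no change.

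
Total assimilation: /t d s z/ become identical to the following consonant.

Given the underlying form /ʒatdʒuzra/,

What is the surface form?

/t/ before /dʒ/ → [dʒ] (total assimilation)
/z/ before /r/ → [r] (total assimilation)

[ʒadʒdʒurra]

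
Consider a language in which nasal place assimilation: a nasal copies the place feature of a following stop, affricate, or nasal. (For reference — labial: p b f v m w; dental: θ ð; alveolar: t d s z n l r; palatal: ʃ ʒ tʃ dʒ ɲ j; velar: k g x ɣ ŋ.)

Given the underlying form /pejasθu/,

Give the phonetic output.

no segment meets the rule's conditions; no change.

[pejasθu]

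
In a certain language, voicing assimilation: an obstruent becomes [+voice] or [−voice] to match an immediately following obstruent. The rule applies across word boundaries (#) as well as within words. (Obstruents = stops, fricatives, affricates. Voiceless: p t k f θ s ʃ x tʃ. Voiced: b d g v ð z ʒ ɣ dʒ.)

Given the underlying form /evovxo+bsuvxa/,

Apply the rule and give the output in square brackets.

[evofxo+psufxa]

/v/ before /x/ (voiceless) → [f]
/b/ before /s/ (voiceless) → [p]
/v/ before /x/ (voiceless) → [f]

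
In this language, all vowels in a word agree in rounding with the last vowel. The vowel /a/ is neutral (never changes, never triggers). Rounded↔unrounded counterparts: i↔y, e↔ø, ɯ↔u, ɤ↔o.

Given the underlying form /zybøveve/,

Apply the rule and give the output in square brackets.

[zibeveve]

/y/ harmonizes with /e/ ([-round]) → [i]
/ø/ harmonizes with /e/ ([-round]) → [e]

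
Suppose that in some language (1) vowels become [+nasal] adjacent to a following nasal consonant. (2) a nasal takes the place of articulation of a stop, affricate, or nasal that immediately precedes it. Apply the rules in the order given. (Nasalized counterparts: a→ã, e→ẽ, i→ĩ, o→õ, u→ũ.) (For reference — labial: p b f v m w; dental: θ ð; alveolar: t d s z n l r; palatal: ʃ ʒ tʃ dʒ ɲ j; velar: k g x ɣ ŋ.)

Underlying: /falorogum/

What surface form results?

Rule 1: /u/ before nasal /m/ → [ũ]
After rule 1: falorogũm
Rule 2: no segment meets the rule's conditions; no change.

[falorogũm]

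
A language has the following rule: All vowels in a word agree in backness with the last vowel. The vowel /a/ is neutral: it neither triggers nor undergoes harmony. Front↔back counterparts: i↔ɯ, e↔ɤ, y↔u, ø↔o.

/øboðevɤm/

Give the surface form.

[oboðɤvɤm]

/ø/ harmonizes with /ɤ/ ([+back]) → [o]
/e/ harmonizes with /ɤ/ ([+back]) → [ɤ]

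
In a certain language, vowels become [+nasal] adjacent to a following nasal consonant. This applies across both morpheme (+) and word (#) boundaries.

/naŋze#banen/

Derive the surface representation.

/a/ before nasal /ŋ/ → [ã]
/a/ before nasal /n/ → [ã]
/e/ before nasal /n/ → [ẽ]

[nãŋze#bãnẽn]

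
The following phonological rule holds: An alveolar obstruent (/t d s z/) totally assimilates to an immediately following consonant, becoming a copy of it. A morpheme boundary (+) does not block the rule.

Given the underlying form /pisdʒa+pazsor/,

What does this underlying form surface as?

[pidʒdʒa+passor]

/s/ before /dʒ/ → [dʒ] (total assimilation)
/z/ before /s/ → [s] (total assimilation)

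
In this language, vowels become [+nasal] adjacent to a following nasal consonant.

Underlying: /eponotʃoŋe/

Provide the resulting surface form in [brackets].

[epõnotʃõŋe]

/o/ before nasal /n/ → [õ]
/o/ before nasal /ŋ/ → [õ]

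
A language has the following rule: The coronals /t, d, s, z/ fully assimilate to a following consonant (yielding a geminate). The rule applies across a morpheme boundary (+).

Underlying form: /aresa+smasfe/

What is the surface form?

/s/ before /m/ → [m] (total assimilation)
/s/ before /f/ → [f] (total assimilation)

[aresa+mmaffe]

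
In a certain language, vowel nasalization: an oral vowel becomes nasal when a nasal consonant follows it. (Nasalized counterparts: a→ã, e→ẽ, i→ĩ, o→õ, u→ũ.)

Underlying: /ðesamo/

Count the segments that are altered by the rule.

/a/ before nasal /m/ → [ã]
1 segment changes.

1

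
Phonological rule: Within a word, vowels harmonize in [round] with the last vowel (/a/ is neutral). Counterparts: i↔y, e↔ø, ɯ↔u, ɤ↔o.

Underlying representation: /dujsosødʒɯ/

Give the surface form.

[dɯjsɤsedʒɯ]

/u/ harmonizes with /ɯ/ ([-round]) → [ɯ]
/o/ harmonizes with /ɯ/ ([-round]) → [ɤ]
/ø/ harmonizes with /ɯ/ ([-round]) → [e]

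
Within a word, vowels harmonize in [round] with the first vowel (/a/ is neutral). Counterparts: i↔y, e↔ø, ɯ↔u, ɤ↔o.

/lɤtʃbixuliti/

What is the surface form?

/u/ harmonizes with /ɤ/ ([-round]) → [ɯ]

[lɤtʃbixɯliti]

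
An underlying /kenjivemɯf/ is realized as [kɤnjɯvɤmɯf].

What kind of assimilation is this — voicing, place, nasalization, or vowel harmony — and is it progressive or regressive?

/e/→[ɤ] /i/→[ɯ] /e/→[ɤ].
Vowels agree with the last vowel, so the harmony is regressive.

vowel harmony, regressive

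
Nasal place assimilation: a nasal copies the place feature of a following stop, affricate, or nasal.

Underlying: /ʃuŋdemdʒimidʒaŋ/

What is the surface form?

/ŋ/ before /d/ (alveolar) → [n]
/m/ before /dʒ/ (palatal) → [ɲ]

[ʃundeɲdʒimidʒaŋ]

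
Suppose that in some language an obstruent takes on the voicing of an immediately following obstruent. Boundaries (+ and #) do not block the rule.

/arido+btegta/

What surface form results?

/b/ before /t/ (voiceless) → [p]
/g/ before /t/ (voiceless) → [k]

[arido+ptekta]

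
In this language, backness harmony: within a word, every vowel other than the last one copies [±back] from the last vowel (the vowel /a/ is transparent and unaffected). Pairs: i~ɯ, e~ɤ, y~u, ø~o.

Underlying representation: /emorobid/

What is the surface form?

[emørøbid]

/o/ harmonizes with /i/ ([-back]) → [ø]
/o/ harmonizes with /i/ ([-back]) → [ø]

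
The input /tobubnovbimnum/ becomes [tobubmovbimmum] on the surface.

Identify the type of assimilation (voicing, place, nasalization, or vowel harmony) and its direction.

/n/→[m] /n/→[m].
Each target copies a feature from the preceding segment, so the direction is progressive.

place assimilation, progressive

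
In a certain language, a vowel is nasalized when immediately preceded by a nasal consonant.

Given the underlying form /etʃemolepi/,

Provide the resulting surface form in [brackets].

[etʃemõlepi]

/o/ after nasal /m/ → [õ]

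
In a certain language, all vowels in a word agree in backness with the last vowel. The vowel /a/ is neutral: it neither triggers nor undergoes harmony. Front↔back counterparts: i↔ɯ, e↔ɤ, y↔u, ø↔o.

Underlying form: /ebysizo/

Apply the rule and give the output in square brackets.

/e/ harmonizes with /o/ ([+back]) → [ɤ]
/y/ harmonizes with /o/ ([+back]) → [u]
/i/ harmonizes with /o/ ([+back]) → [ɯ]

[ɤbusɯzo]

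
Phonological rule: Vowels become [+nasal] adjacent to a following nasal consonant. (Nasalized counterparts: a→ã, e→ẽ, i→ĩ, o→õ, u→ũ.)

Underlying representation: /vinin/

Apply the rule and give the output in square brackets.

/i/ before nasal /n/ → [ĩ]
/i/ before nasal /n/ → [ĩ]

[vĩnĩn]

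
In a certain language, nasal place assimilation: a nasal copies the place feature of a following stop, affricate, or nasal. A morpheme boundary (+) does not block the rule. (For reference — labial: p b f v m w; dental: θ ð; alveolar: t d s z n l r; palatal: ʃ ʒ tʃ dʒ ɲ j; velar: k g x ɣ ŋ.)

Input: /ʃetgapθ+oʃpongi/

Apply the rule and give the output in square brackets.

[ʃetgapθ+oʃpoŋgi]

/n/ before /g/ (velar) → [ŋ]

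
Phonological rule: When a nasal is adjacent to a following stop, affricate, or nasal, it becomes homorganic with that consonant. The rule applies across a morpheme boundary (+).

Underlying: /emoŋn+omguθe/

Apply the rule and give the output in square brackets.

[emonn+oŋguθe]

/ŋ/ before /n/ (alveolar) → [n]
/m/ before /g/ (velar) → [ŋ]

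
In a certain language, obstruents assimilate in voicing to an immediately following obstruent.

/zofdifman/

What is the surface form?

[zovdifman]

/f/ before /d/ (voiced) → [v]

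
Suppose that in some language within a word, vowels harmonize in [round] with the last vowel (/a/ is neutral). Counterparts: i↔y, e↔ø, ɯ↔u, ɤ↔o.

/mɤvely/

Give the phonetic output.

[movøly]

/ɤ/ harmonizes with /y/ ([+round]) → [o]
/e/ harmonizes with /y/ ([+round]) → [ø]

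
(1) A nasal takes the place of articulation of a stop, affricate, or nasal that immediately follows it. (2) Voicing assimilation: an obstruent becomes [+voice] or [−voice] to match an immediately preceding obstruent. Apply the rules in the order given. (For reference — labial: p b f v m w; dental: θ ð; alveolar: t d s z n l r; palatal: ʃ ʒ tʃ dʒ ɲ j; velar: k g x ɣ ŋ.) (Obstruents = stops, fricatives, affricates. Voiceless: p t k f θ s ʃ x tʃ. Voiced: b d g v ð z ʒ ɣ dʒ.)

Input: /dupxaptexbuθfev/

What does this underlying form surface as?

[dupxaptexpuθfev]

Rule 1: no segment meets the rule's conditions; no change.
After rule 1: dupxaptexbuθfev
Rule 2: /b/ after /x/ (voiceless) → [p]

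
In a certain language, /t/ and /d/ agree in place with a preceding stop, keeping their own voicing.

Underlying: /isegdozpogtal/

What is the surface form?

[iseggozpogkal]

/d/ after /g/ (velar) → [g]
/t/ after /g/ (velar) → [k]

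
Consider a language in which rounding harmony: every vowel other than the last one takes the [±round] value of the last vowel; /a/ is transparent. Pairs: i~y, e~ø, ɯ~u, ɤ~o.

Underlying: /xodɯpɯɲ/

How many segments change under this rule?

/o/ harmonizes with /ɯ/ ([-round]) → [ɤ]
1 segment changes.

1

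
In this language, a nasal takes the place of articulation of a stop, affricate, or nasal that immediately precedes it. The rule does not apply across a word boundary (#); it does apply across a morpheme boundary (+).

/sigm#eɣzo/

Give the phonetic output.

/m/ after /g/ (velar) → [ŋ]

[sigŋ#eɣzo]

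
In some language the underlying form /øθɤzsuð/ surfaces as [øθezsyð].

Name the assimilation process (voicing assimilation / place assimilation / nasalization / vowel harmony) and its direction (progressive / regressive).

/ɤ/→[e] /u/→[y].
Vowels agree with the first vowel, so the harmony is progressive.

vowel harmony, progressive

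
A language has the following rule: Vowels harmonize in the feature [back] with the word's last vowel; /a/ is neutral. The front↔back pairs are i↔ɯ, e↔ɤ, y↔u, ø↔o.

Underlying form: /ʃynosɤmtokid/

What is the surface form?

[ʃynøsemtøkid]

/o/ harmonizes with /i/ ([-back]) → [ø]
/ɤ/ harmonizes with /i/ ([-back]) → [e]
/o/ harmonizes with /i/ ([-back]) → [ø]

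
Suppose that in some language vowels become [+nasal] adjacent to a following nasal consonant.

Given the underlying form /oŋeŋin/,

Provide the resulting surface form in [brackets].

/o/ before nasal /ŋ/ → [õ]
/e/ before nasal /ŋ/ → [ẽ]
/i/ before nasal /n/ → [ĩ]

[õŋẽŋĩn]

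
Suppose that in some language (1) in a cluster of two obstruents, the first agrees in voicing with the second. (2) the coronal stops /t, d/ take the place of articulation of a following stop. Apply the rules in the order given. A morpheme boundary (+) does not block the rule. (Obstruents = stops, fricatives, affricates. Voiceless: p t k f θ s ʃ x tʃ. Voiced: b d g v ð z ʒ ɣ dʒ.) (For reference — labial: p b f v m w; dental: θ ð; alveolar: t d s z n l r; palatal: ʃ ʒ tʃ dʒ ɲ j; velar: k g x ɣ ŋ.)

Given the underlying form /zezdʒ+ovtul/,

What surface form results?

[zezdʒ+oftul]

Rule 1: /v/ before /t/ (voiceless) → [f]
After rule 1: zezdʒ+oftul
Rule 2: no segment meets the rule's conditions; no change.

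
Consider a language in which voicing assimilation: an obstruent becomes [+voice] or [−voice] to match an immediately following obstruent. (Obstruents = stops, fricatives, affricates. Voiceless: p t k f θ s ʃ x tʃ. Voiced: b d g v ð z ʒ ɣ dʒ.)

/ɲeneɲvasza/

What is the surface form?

[ɲeneɲvazza]

/s/ before /z/ (voiced) → [z]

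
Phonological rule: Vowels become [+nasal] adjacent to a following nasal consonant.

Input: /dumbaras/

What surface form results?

/u/ before nasal /m/ → [ũ]

[dũmbaras]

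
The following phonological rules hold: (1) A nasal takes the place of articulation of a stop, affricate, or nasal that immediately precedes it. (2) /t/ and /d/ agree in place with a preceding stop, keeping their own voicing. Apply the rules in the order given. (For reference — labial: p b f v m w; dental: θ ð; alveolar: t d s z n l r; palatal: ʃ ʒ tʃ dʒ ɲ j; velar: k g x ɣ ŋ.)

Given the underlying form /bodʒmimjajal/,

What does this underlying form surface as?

[bodʒɲimjajal]

Rule 1: /m/ after /dʒ/ (palatal) → [ɲ]
After rule 1: bodʒɲimjajal
Rule 2: no segment meets the rule's conditions; no change.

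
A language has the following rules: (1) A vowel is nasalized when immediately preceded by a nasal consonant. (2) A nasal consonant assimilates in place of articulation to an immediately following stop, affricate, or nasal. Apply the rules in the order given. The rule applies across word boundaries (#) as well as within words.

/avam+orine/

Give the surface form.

Rule 1: /o/ after nasal /m/ → [õ]
Rule 1: /e/ after nasal /n/ → [ẽ]
After rule 1: avam+õrinẽ
Rule 2: no segment meets the rule's conditions; no change.

[avam+õrinẽ]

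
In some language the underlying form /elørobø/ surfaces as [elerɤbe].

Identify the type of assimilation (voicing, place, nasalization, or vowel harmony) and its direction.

/ø/→[e] /o/→[ɤ] /ø/→[e].
Vowels agree with the first vowel, so the harmony is progressive.

vowel harmony, progressive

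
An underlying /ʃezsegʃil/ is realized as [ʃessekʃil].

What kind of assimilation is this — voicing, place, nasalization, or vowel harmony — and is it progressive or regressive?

voicing assimilation, regressive

/z/→[s] /g/→[k].
Each target copies a feature from the following segment, so the direction is regressive.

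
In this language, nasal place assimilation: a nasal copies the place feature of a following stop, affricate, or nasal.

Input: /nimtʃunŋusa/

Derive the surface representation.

/m/ before /tʃ/ (palatal) → [ɲ]
/n/ before /ŋ/ (velar) → [ŋ]

[niɲtʃuŋŋusa]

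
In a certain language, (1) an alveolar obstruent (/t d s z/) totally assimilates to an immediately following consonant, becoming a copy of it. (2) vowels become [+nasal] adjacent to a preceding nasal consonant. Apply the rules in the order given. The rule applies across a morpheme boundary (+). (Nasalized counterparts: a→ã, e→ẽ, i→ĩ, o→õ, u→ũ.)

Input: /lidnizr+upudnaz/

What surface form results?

Rule 1: /d/ before /n/ → [n] (total assimilation)
Rule 1: /z/ before /r/ → [r] (total assimilation)
Rule 1: /d/ before /n/ → [n] (total assimilation)
After rule 1: linnirr+upunnaz
Rule 2: /i/ after nasal /n/ → [ĩ]
Rule 2: /a/ after nasal /n/ → [ã]

[linnĩrr+upunnãz]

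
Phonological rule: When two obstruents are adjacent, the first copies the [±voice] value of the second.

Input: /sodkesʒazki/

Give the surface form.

/d/ before /k/ (voiceless) → [t]
/s/ before /ʒ/ (voiced) → [z]
/z/ before /k/ (voiceless) → [s]

[sotkezʒaski]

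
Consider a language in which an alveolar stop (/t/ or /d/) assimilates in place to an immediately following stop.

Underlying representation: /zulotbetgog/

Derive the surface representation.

/t/ before /b/ (labial) → [p]
/t/ before /g/ (velar) → [k]

[zulopbekgog]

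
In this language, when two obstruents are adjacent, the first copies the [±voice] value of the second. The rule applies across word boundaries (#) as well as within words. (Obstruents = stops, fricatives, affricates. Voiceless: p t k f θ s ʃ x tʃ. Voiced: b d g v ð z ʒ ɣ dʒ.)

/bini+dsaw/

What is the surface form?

/d/ before /s/ (voiceless) → [t]

[bini+tsaw]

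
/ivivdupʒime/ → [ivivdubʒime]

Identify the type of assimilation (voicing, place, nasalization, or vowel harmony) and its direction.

voicing assimilation, regressive

/p/→[b].
Each target copies a feature from the following segment, so the direction is regressive.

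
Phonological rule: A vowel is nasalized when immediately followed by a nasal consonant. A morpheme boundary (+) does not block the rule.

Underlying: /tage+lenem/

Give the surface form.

/e/ before nasal /n/ → [ẽ]
/e/ before nasal /m/ → [ẽ]

[tage+lẽnẽm]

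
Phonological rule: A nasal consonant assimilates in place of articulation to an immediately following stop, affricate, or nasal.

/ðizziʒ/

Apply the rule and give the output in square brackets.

[ðizziʒ]

no segment meets the rule's conditions; no change.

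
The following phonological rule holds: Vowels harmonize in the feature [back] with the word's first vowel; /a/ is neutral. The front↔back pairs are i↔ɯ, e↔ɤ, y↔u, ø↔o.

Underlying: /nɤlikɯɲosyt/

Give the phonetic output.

/i/ harmonizes with /ɤ/ ([+back]) → [ɯ]
/y/ harmonizes with /ɤ/ ([+back]) → [u]

[nɤlɯkɯɲosut]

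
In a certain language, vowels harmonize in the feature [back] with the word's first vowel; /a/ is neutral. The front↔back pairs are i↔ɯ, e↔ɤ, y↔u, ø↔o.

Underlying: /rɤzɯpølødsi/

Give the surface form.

/ø/ harmonizes with /ɤ/ ([+back]) → [o]
/ø/ harmonizes with /ɤ/ ([+back]) → [o]
/i/ harmonizes with /ɤ/ ([+back]) → [ɯ]

[rɤzɯpolodsɯ]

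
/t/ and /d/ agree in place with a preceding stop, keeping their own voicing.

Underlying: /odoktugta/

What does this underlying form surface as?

/t/ after /k/ (velar) → [k]
/t/ after /g/ (velar) → [k]

[odokkugka]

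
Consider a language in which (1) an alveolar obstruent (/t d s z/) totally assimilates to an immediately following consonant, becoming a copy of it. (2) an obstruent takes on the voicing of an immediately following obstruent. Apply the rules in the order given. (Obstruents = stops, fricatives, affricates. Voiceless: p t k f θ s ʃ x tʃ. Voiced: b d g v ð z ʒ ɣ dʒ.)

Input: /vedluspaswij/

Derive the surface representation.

[velluppawwij]

Rule 1: /d/ before /l/ → [l] (total assimilation)
Rule 1: /s/ before /p/ → [p] (total assimilation)
Rule 1: /s/ before /w/ → [w] (total assimilation)
After rule 1: velluppawwij
Rule 2: no segment meets the rule's conditions; no change.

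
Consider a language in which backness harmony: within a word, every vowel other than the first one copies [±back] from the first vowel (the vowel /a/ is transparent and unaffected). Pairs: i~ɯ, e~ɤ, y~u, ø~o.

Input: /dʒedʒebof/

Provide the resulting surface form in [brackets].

[dʒedʒebøf]

/o/ harmonizes with /e/ ([-back]) → [ø]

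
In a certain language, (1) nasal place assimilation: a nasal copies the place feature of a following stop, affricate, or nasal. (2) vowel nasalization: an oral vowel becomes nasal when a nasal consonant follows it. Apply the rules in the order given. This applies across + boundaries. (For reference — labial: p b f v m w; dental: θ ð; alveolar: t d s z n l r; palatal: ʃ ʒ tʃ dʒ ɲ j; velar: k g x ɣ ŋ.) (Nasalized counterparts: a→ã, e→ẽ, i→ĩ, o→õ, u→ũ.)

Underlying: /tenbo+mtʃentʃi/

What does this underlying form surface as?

Rule 1: /n/ before /b/ (labial) → [m]
Rule 1: /m/ before /tʃ/ (palatal) → [ɲ]
Rule 1: /n/ before /tʃ/ (palatal) → [ɲ]
After rule 1: tembo+ɲtʃeɲtʃi
Rule 2: /e/ before nasal /m/ → [ẽ]
Rule 2: /o/ before nasal /ɲ/ → [õ]
Rule 2: /e/ before nasal /ɲ/ → [ẽ]

[tẽmbõ+ɲtʃẽɲtʃi]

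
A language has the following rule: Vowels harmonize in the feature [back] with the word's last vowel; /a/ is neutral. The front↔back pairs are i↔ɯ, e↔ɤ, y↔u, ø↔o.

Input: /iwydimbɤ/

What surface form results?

[ɯwudɯmbɤ]

/i/ harmonizes with /ɤ/ ([+back]) → [ɯ]
/y/ harmonizes with /ɤ/ ([+back]) → [u]
/i/ harmonizes with /ɤ/ ([+back]) → [ɯ]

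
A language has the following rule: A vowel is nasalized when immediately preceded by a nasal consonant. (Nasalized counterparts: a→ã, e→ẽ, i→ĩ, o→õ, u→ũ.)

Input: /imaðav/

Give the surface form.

[imãðav]

/a/ after nasal /m/ → [ã]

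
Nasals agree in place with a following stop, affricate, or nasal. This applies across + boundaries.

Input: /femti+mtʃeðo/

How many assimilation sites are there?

2

/m/ before /t/ (alveolar) → [n]
/m/ before /tʃ/ (palatal) → [ɲ]
2 segments change.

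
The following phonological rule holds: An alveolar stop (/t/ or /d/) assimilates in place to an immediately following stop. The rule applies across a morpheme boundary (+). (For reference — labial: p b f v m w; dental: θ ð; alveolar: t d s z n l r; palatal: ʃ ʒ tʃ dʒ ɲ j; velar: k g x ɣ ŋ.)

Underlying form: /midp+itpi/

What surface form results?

[mibp+ippi]

/d/ before /p/ (labial) → [b]
/t/ before /p/ (labial) → [p]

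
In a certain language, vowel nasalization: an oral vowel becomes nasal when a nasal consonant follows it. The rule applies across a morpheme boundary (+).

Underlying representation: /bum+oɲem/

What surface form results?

[bũm+õɲẽm]

/u/ before nasal /m/ → [ũ]
/o/ before nasal /ɲ/ → [õ]
/e/ before nasal /m/ → [ẽ]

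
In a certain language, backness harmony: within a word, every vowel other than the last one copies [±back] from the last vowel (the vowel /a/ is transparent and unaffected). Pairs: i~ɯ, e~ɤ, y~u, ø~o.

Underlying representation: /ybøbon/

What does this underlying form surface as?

/y/ harmonizes with /o/ ([+back]) → [u]
/ø/ harmonizes with /o/ ([+back]) → [o]

[ubobon]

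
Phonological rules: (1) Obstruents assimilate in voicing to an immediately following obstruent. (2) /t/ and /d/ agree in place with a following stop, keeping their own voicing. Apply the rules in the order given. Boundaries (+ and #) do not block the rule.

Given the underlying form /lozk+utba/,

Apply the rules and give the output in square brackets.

[losk+ubba]

Rule 1: /z/ before /k/ (voiceless) → [s]
Rule 1: /t/ before /b/ (voiced) → [d]
After rule 1: losk+udba
Rule 2: /d/ before /b/ (labial) → [b]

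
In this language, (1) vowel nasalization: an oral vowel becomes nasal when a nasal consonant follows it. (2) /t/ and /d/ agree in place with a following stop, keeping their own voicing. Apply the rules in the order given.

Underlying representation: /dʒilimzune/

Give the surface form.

Rule 1: /i/ before nasal /m/ → [ĩ]
Rule 1: /u/ before nasal /n/ → [ũ]
After rule 1: dʒilĩmzũne
Rule 2: no segment meets the rule's conditions; no change.

[dʒilĩmzũne]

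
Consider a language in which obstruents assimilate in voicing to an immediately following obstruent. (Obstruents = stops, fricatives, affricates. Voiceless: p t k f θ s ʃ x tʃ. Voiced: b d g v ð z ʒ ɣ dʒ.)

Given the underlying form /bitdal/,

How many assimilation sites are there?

/t/ before /d/ (voiced) → [d]
1 segment changes.

1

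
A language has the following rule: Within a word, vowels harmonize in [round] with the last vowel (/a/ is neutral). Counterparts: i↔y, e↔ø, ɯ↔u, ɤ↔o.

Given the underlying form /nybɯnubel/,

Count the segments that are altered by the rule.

/y/ harmonizes with /e/ ([-round]) → [i]
/u/ harmonizes with /e/ ([-round]) → [ɯ]
2 segments change.

2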